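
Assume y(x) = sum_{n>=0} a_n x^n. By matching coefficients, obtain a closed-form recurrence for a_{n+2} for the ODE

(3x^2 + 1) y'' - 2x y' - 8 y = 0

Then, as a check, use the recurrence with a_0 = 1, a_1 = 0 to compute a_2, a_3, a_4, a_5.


Substitute y = sum_n a_n x^n.
(1 + 3 x^2) y'' contributes (n+2)(n+1) a_{n+2} + 3 n(n-1) a_n at x^n.
-2 x y'(x) contributes -2 n a_n at x^n.
-8 y(x) contributes -8 a_n at x^n.
Matching x^n: (n+2)(n+1) a_{n+2} + (3 n(n-1) - 2 n - 8) a_n = 0.
Thus a_{n+2} = (-3 n(n-1) + 2 n + 8) / ((n+1)(n+2)) * a_n.

Check with a_0 = 1, a_1 = 0 (apply the recurrence for n = 0, 1, 2, 3): a_0 = 1, a_1 = 0, a_2 = 4, a_3 = 0, a_4 = 2, a_5 = 0.

a_(n+2) = (-3 n(n-1) + 2 n + 8) / ((n+1)(n+2)) * a_n; check: a_0 = 1, a_1 = 0, a_2 = 4, a_3 = 0, a_4 = 2, a_5 = 0


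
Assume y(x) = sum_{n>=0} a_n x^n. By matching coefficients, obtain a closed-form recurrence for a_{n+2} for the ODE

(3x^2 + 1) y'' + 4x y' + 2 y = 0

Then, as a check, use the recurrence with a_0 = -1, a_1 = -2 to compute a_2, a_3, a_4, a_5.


Substitute y = sum_n a_n x^n.
(1 + 3 x^2) y'' contributes (n+2)(n+1) a_{n+2} + 3 n(n-1) a_n at x^n.
4 x y'(x) contributes 4 n a_n at x^n.
2 y(x) contributes 2 a_n at x^n.
Matching x^n: (n+2)(n+1) a_{n+2} + (3 n(n-1) + 4 n + 2) a_n = 0.
Thus a_{n+2} = (-3 n(n-1) - 4 n - 2) / ((n+1)(n+2)) * a_n.

Check with a_0 = -1, a_1 = -2 (apply the recurrence for n = 0, 1, 2, 3): a_0 = -1, a_1 = -2, a_2 = 1, a_3 = 2, a_4 = -4/3, a_5 = -16/5.

a_(n+2) = (-3 n(n-1) - 4 n - 2) / ((n+1)(n+2)) * a_n; check: a_0 = -1, a_1 = -2, a_2 = 1, a_3 = 2, a_4 = -4/3, a_5 = -16/5


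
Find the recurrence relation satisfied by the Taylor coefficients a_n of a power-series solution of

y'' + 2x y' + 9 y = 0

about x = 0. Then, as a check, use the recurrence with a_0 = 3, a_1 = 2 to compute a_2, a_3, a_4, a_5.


Substitute y = sum_n a_n x^n.
y''(x) has coefficient (n+2)(n+1) a_{n+2} at x^n;
2 x y'(x) has coefficient 2 n a_n at x^n (shift);
9 y(x) has coefficient 9 a_n at x^n.
Matching x^n: (n+2)(n+1) a_{n+2} + (2n + 9) a_n = 0.
Thus a_{n+2} = (-2n - 9) / ((n+1)(n+2)) * a_n.

Check with a_0 = 3, a_1 = 2 (apply the recurrence for n = 0, 1, 2, 3): a_0 = 3, a_1 = 2, a_2 = -27/2, a_3 = -11/3, a_4 = 117/8, a_5 = 11/4.

a_(n+2) = (-2n - 9) / ((n+1)(n+2)) * a_n; check: a_0 = 3, a_1 = 2, a_2 = -27/2, a_3 = -11/3, a_4 = 117/8, a_5 = 11/4


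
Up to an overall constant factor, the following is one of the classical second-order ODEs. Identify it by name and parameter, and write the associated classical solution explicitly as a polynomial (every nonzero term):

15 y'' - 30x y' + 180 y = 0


All three coefficients share the factor 15; dividing through by 15 gives  y'' - 2x y' + 12 y = 0.
This matches the Hermite equation y'' - 2x y' + 2n y = 0 with 2n = 12, so n = 6; the polynomial solution is H_6(x).
With y = sum_k a_k x^k, matching x^k gives (k+2)(k+1) a_{k+2} = 2(k - n) a_k = 2(k - 6) a_k. The right side vanishes at k = 6, so the series with the parity of 6 terminates at degree 6.
Standard normalization: leading coefficient of H_n is 2^n, so a_6 = 2^6 = 64. Work downward with a_k = (k+1)(k+2) a_{k+2} / (2(k - n)):
  a_4 = (5)(6)(64) / (2(4 - 6)) = 1920/(-4) = -480
  a_2 = (3)(4)(-480) / (2(2 - 6)) = -5760/(-8) = 720
  a_0 = (1)(2)(720) / (2(0 - 6)) = 1440/(-12) = -120
Hence H_6(x) = 64 x^6 - 480 x^4 + 720 x^2 - 120.

H_6(x); series = 64 x^6 - 480 x^4 + 720 x^2 - 120


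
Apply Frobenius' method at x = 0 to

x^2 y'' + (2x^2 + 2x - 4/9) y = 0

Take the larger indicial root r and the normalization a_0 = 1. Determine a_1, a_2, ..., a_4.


Write in Frobenius form y'' + (p(x)/x) y' + (q(x)/x^2) y = 0:
  p(x) = 0,  q(x) = 2x^2 + 2x - 4/9.
Indicial equation: r(r-1) + (0) r + (-4/9) = 0 -> roots r_1 = 4/3, r_2 = -1/3.
Take r = r_1 = 4/3. Let y(x) = x^r sum_{n>=0} a_n x^n with a_0 = 1.
Substitute y = x^r sum a_n x^n and match x^{r+n}. The recurrence is
  D(n) a_n + 2 a_{n-1} + 2 a_{n-2} = 0,  where D(n) = (r+n)(r+n-1) + (0)(r+n) + (-4/9).
  a_n = [-2 a_{n-1} - 2 a_{n-2}] / D(n).
Since the indicial polynomial factors as (r - r_1)(r - r_2), D(n) = (r_1 + n - r_1)(r_1 + n - r_2) = n(n + 5/3).
Evaluating step by step (a_0 = 1):
  n = 1: D(1) = 1(1 + 5/3) = 8/3; numerator = -2(1) = -2; a_1 = (-2)/(8/3) = -3/4
  n = 2: D(2) = 2(2 + 5/3) = 22/3; numerator = -2(-3/4) - 2(1) = -1/2; a_2 = (-1/2)/(22/3) = -3/44
  n = 3: D(3) = 3(3 + 5/3) = 14; numerator = -2(-3/44) - 2(-3/4) = 18/11; a_3 = (18/11)/(14) = 9/77
  n = 4: D(4) = 4(4 + 5/3) = 68/3; numerator = -2(9/77) - 2(-3/44) = -15/154; a_4 = (-15/154)/(68/3) = -45/10472

r = 4/3; a_0 = 1; a_1 = -3/4; a_2 = -3/44; a_3 = 9/77; a_4 = -45/10472


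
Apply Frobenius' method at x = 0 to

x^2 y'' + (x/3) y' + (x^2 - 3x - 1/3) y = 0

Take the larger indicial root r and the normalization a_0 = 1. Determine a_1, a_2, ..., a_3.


Write in Frobenius form y'' + (p(x)/x) y' + (q(x)/x^2) y = 0:
  p(x) = 1/3,  q(x) = x^2 - 3x - 1/3.
Indicial equation: r(r-1) + (1/3) r + (-1/3) = 0 -> roots r_1 = 1, r_2 = -1/3.
Take r = r_1 = 1. Let y(x) = x^r sum_{n>=0} a_n x^n with a_0 = 1.
Substitute y = x^r sum a_n x^n and match x^{r+n}. The recurrence is
  D(n) a_n - 3 a_{n-1} + 1 a_{n-2} = 0,  where D(n) = (r+n)(r+n-1) + (1/3)(r+n) + (-1/3).
  a_n = [3 a_{n-1} - 1 a_{n-2}] / D(n).
Since the indicial polynomial factors as (r - r_1)(r - r_2), D(n) = (r_1 + n - r_1)(r_1 + n - r_2) = n(n + 4/3).
Evaluating step by step (a_0 = 1):
  n = 1: D(1) = 1(1 + 4/3) = 7/3; numerator = 3(1) = 3; a_1 = (3)/(7/3) = 9/7
  n = 2: D(2) = 2(2 + 4/3) = 20/3; numerator = 3(9/7) - 1(1) = 20/7; a_2 = (20/7)/(20/3) = 3/7
  n = 3: D(3) = 3(3 + 4/3) = 13; numerator = 3(3/7) - 1(9/7) = 0; a_3 = (0)/(13) = 0

r = 1; a_0 = 1; a_1 = 9/7; a_2 = 3/7; a_3 = 0


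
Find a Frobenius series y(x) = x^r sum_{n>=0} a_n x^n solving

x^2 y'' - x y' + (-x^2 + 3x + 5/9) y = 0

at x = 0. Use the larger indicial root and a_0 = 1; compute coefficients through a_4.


Write in Frobenius form y'' + (p(x)/x) y' + (q(x)/x^2) y = 0:
  p(x) = -1,  q(x) = -x^2 + 3x + 5/9.
Indicial equation: r(r-1) + (-1) r + (5/9) = 0 -> roots r_1 = 5/3, r_2 = 1/3.
Take r = r_1 = 5/3. Let y(x) = x^r sum_{n>=0} a_n x^n with a_0 = 1.
Substitute y = x^r sum a_n x^n and match x^{r+n}. The recurrence is
  D(n) a_n + 3 a_{n-1} - 1 a_{n-2} = 0,  where D(n) = (r+n)(r+n-1) + (-1)(r+n) + (5/9).
  a_n = [-3 a_{n-1} + 1 a_{n-2}] / D(n).
Since the indicial polynomial factors as (r - r_1)(r - r_2), D(n) = (r_1 + n - r_1)(r_1 + n - r_2) = n(n + 4/3).
Evaluating step by step (a_0 = 1):
  n = 1: D(1) = 1(1 + 4/3) = 7/3; numerator = -3(1) = -3; a_1 = (-3)/(7/3) = -9/7
  n = 2: D(2) = 2(2 + 4/3) = 20/3; numerator = -3(-9/7) + 1(1) = 34/7; a_2 = (34/7)/(20/3) = 51/70
  n = 3: D(3) = 3(3 + 4/3) = 13; numerator = -3(51/70) + 1(-9/7) = -243/70; a_3 = (-243/70)/(13) = -243/910
  n = 4: D(4) = 4(4 + 4/3) = 64/3; numerator = -3(-243/910) + 1(51/70) = 696/455; a_4 = (696/455)/(64/3) = 261/3640

r = 5/3; a_0 = 1; a_1 = -9/7; a_2 = 51/70; a_3 = -243/910; a_4 = 261/3640


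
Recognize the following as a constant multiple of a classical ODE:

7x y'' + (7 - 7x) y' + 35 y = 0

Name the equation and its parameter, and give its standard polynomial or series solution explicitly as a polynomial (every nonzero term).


All three coefficients share the factor 7; dividing through by 7 gives  x y'' + (1 - x) y' + 5 y = 0.
This matches the Laguerre equation x y'' + (1 - x) y' + n y = 0 with n = 5; the polynomial solution is L_5(x).
With y = sum_k a_k x^k, matching x^k gives (k+1)k a_{k+1} + (k+1) a_{k+1} - k a_k + n a_k = 0, i.e. (k+1)^2 a_{k+1} = (k - n) a_k = (k - 5) a_k. The right side vanishes at k = 5, so the series terminates at degree 5.
Standard normalization L_n(0) = 1 gives a_0 = 1. Work upward with a_{k+1} = (k - 5) a_k / (k+1)^2:
  a_1 = (0 - 5)(1) / 1^2 = -5/1 = -5
  a_2 = (1 - 5)(-5) / 2^2 = 20/4 = 5
  a_3 = (2 - 5)(5) / 3^2 = -15/9 = -5/3
  a_4 = (3 - 5)(-5/3) / 4^2 = (10/3)/16 = 5/24
  a_5 = (4 - 5)(5/24) / 5^2 = (-5/24)/25 = -1/120
Hence L_5(x) = -x^5/120 + 5 x^4/24 - 5 x^3/3 + 5 x^2 - 5 x + 1.

L_5(x); series = -x^5/120 + 5 x^4/24 - 5 x^3/3 + 5 x^2 - 5 x + 1


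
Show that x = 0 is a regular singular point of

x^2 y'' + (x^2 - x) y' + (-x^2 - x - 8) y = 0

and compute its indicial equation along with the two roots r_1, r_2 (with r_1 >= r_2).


Divide by x^2 to reach normal form y'' + P_1(x) y' + P_2(x) y = 0 with P_1(x) = 1 - 1/x and P_2(x) = -1 - 1/x - 8/x^2.
x = 0 is a singular point because the y'-coefficient 1 - 1/x has a pole at x = 0 and the y-coefficient -1 - 1/x - 8/x^2 has a pole at x = 0.
It is a regular singular point because x P_1(x) = p(x) = x - 1 and x^2 P_2(x) = q(x) = -x^2 - x - 8 are polynomials, hence analytic at x = 0.
p(0) = -1,  q(0) = -8.
Indicial equation: r(r-1) + p(0) r + q(0) = 0, i.e. r^2 + (p(0) - 1) r + q(0) = 0, i.e. r^2 - 2 r - 8 = 0.
Discriminant: (-2)^2 - 4(-8) = 36, so r = (2 ± 6)/2.
Solving: r_1 = 4, r_2 = -2.

indicial: r^2 - 2 r - 8 = 0; roots r_1 = 4, r_2 = -2


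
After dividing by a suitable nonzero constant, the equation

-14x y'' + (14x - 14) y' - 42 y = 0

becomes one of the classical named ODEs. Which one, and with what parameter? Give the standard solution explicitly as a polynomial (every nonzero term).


All three coefficients share the factor -14; dividing through by -14 gives  x y'' + (1 - x) y' + 3 y = 0.
This matches the Laguerre equation x y'' + (1 - x) y' + n y = 0 with n = 3; the polynomial solution is L_3(x).
With y = sum_k a_k x^k, matching x^k gives (k+1)k a_{k+1} + (k+1) a_{k+1} - k a_k + n a_k = 0, i.e. (k+1)^2 a_{k+1} = (k - n) a_k = (k - 3) a_k. The right side vanishes at k = 3, so the series terminates at degree 3.
Standard normalization L_n(0) = 1 gives a_0 = 1. Work upward with a_{k+1} = (k - 3) a_k / (k+1)^2:
  a_1 = (0 - 3)(1) / 1^2 = -3/1 = -3
  a_2 = (1 - 3)(-3) / 2^2 = 6/4 = 3/2
  a_3 = (2 - 3)(3/2) / 3^2 = (-3/2)/9 = -1/6
Hence L_3(x) = -x^3/6 + 3 x^2/2 - 3 x + 1.

L_3(x); series = -x^3/6 + 3 x^2/2 - 3 x + 1


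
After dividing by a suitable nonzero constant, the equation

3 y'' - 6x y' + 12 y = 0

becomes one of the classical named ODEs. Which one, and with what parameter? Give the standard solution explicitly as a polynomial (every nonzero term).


All three coefficients share the factor 3; dividing through by 3 gives  y'' - 2x y' + 4 y = 0.
This matches the Hermite equation y'' - 2x y' + 2n y = 0 with 2n = 4, so n = 2; the polynomial solution is H_2(x).
With y = sum_k a_k x^k, matching x^k gives (k+2)(k+1) a_{k+2} = 2(k - n) a_k = 2(k - 2) a_k. The right side vanishes at k = 2, so the series with the parity of 2 terminates at degree 2.
Standard normalization: leading coefficient of H_n is 2^n, so a_2 = 2^2 = 4. Work downward with a_k = (k+1)(k+2) a_{k+2} / (2(k - n)):
  a_0 = (1)(2)(4) / (2(0 - 2)) = 8/(-4) = -2
Hence H_2(x) = 4 x^2 - 2.

H_2(x); series = 4 x^2 - 2


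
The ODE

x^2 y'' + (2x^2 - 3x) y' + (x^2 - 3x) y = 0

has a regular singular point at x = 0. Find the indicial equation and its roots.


Divide by x^2 to reach normal form y'' + P_1(x) y' + P_2(x) y = 0 with P_1(x) = 2 - 3/x and P_2(x) = 1 - 3/x.
x = 0 is a singular point because the y'-coefficient 2 - 3/x has a pole at x = 0 and the y-coefficient 1 - 3/x has a pole at x = 0.
It is a regular singular point because x P_1(x) = p(x) = 2x - 3 and x^2 P_2(x) = q(x) = x^2 - 3x are polynomials, hence analytic at x = 0.
p(0) = -3,  q(0) = 0.
Indicial equation: r(r-1) + p(0) r + q(0) = 0, i.e. r^2 + (p(0) - 1) r + q(0) = 0, i.e. r^2 - 4 r = 0.
Discriminant: (-4)^2 - 4(0) = 16, so r = (4 ± 4)/2.
Solving: r_1 = 4, r_2 = 0.

indicial: r^2 - 4 r = 0; roots r_1 = 4, r_2 = 0


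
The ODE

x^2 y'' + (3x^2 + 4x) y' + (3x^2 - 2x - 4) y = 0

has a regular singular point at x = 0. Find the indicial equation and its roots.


Divide by x^2 to reach normal form y'' + P_1(x) y' + P_2(x) y = 0 with P_1(x) = 3 + 4/x and P_2(x) = 3 - 2/x - 4/x^2.
x = 0 is a singular point because the y'-coefficient 3 + 4/x has a pole at x = 0 and the y-coefficient 3 - 2/x - 4/x^2 has a pole at x = 0.
It is a regular singular point because x P_1(x) = p(x) = 3x + 4 and x^2 P_2(x) = q(x) = 3x^2 - 2x - 4 are polynomials, hence analytic at x = 0.
p(0) = 4,  q(0) = -4.
Indicial equation: r(r-1) + p(0) r + q(0) = 0, i.e. r^2 + (p(0) - 1) r + q(0) = 0, i.e. r^2 + 3 r - 4 = 0.
Discriminant: (3)^2 - 4(-4) = 25, so r = (-3 ± 5)/2.
Solving: r_1 = 1, r_2 = -4.

indicial: r^2 + 3 r - 4 = 0; roots r_1 = 1, r_2 = -4


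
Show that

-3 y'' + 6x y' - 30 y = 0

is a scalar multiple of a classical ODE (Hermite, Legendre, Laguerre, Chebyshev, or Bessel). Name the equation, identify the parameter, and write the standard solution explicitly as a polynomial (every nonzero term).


All three coefficients share the factor -3; dividing through by -3 gives  y'' - 2x y' + 10 y = 0.
This matches the Hermite equation y'' - 2x y' + 2n y = 0 with 2n = 10, so n = 5; the polynomial solution is H_5(x).
With y = sum_k a_k x^k, matching x^k gives (k+2)(k+1) a_{k+2} = 2(k - n) a_k = 2(k - 5) a_k. The right side vanishes at k = 5, so the series with the parity of 5 terminates at degree 5.
Standard normalization: leading coefficient of H_n is 2^n, so a_5 = 2^5 = 32. Work downward with a_k = (k+1)(k+2) a_{k+2} / (2(k - n)):
  a_3 = (4)(5)(32) / (2(3 - 5)) = 640/(-4) = -160
  a_1 = (2)(3)(-160) / (2(1 - 5)) = -960/(-8) = 120
Hence H_5(x) = 32 x^5 - 160 x^3 + 120 x.

H_5(x); series = 32 x^5 - 160 x^3 + 120 x


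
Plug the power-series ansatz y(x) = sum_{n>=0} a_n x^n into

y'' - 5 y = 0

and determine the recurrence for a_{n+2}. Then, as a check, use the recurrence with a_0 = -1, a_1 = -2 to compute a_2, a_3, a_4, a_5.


Substitute y = sum_n a_n x^n into y'' + (const) y = 0.
y''(x) = sum_{n>=0} (n+2)(n+1) a_{n+2} x^n.
The ODE becomes sum_n [(n+2)(n+1) a_{n+2} - 5 a_n] x^n = 0.
Setting each coefficient to zero gives the recurrence:
  (n+2)(n+1) a_{n+2} - 5 a_n = 0,
  a_{n+2} = 5 / ((n+1)(n+2)) a_n.

Check with a_0 = -1, a_1 = -2 (apply the recurrence for n = 0, 1, 2, 3): a_0 = -1, a_1 = -2, a_2 = -5/2, a_3 = -5/3, a_4 = -25/24, a_5 = -5/12.

a_{n+2} = 5/((n+1)(n+2)) * a_n; check: a_0 = -1, a_1 = -2, a_2 = -5/2, a_3 = -5/3, a_4 = -25/24, a_5 = -5/12


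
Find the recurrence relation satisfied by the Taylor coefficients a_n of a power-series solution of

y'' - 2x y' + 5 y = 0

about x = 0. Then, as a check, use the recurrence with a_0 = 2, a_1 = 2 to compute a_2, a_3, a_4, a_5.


Substitute y = sum_n a_n x^n.
y''(x) has coefficient (n+2)(n+1) a_{n+2} at x^n;
-2 x y'(x) has coefficient -2 n a_n at x^n (shift);
5 y(x) has coefficient 5 a_n at x^n.
Matching x^n: (n+2)(n+1) a_{n+2} + (-2n + 5) a_n = 0.
Thus a_{n+2} = (2n - 5) / ((n+1)(n+2)) * a_n.

Check with a_0 = 2, a_1 = 2 (apply the recurrence for n = 0, 1, 2, 3): a_0 = 2, a_1 = 2, a_2 = -5, a_3 = -1, a_4 = 5/12, a_5 = -1/20.

a_(n+2) = (2n - 5) / ((n+1)(n+2)) * a_n; check: a_0 = 2, a_1 = 2, a_2 = -5, a_3 = -1, a_4 = 5/12, a_5 = -1/20


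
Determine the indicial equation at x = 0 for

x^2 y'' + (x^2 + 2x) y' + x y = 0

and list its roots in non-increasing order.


Divide by x^2 to reach normal form y'' + P_1(x) y' + P_2(x) y = 0 with P_1(x) = 1 + 2/x and P_2(x) = 1/x.
x = 0 is a singular point because the y'-coefficient 1 + 2/x has a pole at x = 0 and the y-coefficient 1/x has a pole at x = 0.
It is a regular singular point because x P_1(x) = p(x) = x + 2 and x^2 P_2(x) = q(x) = x are polynomials, hence analytic at x = 0.
p(0) = 2,  q(0) = 0.
Indicial equation: r(r-1) + p(0) r + q(0) = 0, i.e. r^2 + (p(0) - 1) r + q(0) = 0, i.e. r^2 + 1 r = 0.
Discriminant: (1)^2 - 4(0) = 1, so r = (-1 ± 1)/2.
Solving: r_1 = 0, r_2 = -1.

indicial: r^2 + 1 r = 0; roots r_1 = 0, r_2 = -1


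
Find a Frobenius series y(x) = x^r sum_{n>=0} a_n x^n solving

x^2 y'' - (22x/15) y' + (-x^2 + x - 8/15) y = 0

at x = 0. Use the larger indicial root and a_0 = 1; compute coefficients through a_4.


Write in Frobenius form y'' + (p(x)/x) y' + (q(x)/x^2) y = 0:
  p(x) = -22/15,  q(x) = -x^2 + x - 8/15.
Indicial equation: r(r-1) + (-22/15) r + (-8/15) = 0 -> roots r_1 = 8/3, r_2 = -1/5.
Take r = r_1 = 8/3. Let y(x) = x^r sum_{n>=0} a_n x^n with a_0 = 1.
Substitute y = x^r sum a_n x^n and match x^{r+n}. The recurrence is
  D(n) a_n + 1 a_{n-1} - 1 a_{n-2} = 0,  where D(n) = (r+n)(r+n-1) + (-22/15)(r+n) + (-8/15).
  a_n = [-1 a_{n-1} + 1 a_{n-2}] / D(n).
Since the indicial polynomial factors as (r - r_1)(r - r_2), D(n) = (r_1 + n - r_1)(r_1 + n - r_2) = n(n + 43/15).
Evaluating step by step (a_0 = 1):
  n = 1: D(1) = 1(1 + 43/15) = 58/15; numerator = -1(1) = -1; a_1 = (-1)/(58/15) = -15/58
  n = 2: D(2) = 2(2 + 43/15) = 146/15; numerator = -1(-15/58) + 1(1) = 73/58; a_2 = (73/58)/(146/15) = 15/116
  n = 3: D(3) = 3(3 + 43/15) = 88/5; numerator = -1(15/116) + 1(-15/58) = -45/116; a_3 = (-45/116)/(88/5) = -225/10208
  n = 4: D(4) = 4(4 + 43/15) = 412/15; numerator = -1(-225/10208) + 1(15/116) = 1545/10208; a_4 = (1545/10208)/(412/15) = 225/40832

r = 8/3; a_0 = 1; a_1 = -15/58; a_2 = 15/116; a_3 = -225/10208; a_4 = 225/40832


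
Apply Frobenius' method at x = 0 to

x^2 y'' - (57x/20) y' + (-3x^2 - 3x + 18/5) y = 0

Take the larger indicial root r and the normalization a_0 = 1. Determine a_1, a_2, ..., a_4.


Write in Frobenius form y'' + (p(x)/x) y' + (q(x)/x^2) y = 0:
  p(x) = -57/20,  q(x) = -3x^2 - 3x + 18/5.
Indicial equation: r(r-1) + (-57/20) r + (18/5) = 0 -> roots r_1 = 9/4, r_2 = 8/5.
Take r = r_1 = 9/4. Let y(x) = x^r sum_{n>=0} a_n x^n with a_0 = 1.
Substitute y = x^r sum a_n x^n and match x^{r+n}. The recurrence is
  D(n) a_n - 3 a_{n-1} - 3 a_{n-2} = 0,  where D(n) = (r+n)(r+n-1) + (-57/20)(r+n) + (18/5).
  a_n = [3 a_{n-1} + 3 a_{n-2}] / D(n).
Since the indicial polynomial factors as (r - r_1)(r - r_2), D(n) = (r_1 + n - r_1)(r_1 + n - r_2) = n(n + 13/20).
Evaluating step by step (a_0 = 1):
  n = 1: D(1) = 1(1 + 13/20) = 33/20; numerator = 3(1) = 3; a_1 = (3)/(33/20) = 20/11
  n = 2: D(2) = 2(2 + 13/20) = 53/10; numerator = 3(20/11) + 3(1) = 93/11; a_2 = (93/11)/(53/10) = 930/583
  n = 3: D(3) = 3(3 + 13/20) = 219/20; numerator = 3(930/583) + 3(20/11) = 5970/583; a_3 = (5970/583)/(219/20) = 39800/42559
  n = 4: D(4) = 4(4 + 13/20) = 93/5; numerator = 3(39800/42559) + 3(930/583) = 29370/3869; a_4 = (29370/3869)/(93/5) = 48950/119939

r = 9/4; a_0 = 1; a_1 = 20/11; a_2 = 930/583; a_3 = 39800/42559; a_4 = 48950/119939


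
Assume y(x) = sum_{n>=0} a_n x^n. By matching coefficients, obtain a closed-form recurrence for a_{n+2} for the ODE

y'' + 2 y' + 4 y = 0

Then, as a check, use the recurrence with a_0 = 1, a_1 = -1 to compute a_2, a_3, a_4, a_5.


Substitute y = sum_n a_n x^n.
y''(x) has coefficient (n+2)(n+1) a_{n+2} at x^n;
2 y'(x) has coefficient 2 (n+1) a_{n+1} at x^n;
4 y(x) has coefficient 4 a_n at x^n.
Matching x^n: (n+2)(n+1) a_{n+2} + 2 (n+1) a_{n+1} + 4 a_n = 0.
Thus a_{n+2} = [-2 (n+1) a_{n+1} - 4 a_n] / ((n+1)(n+2)).

Check with a_0 = 1, a_1 = -1 (apply the recurrence for n = 0, 1, 2, 3): a_0 = 1, a_1 = -1, a_2 = -1, a_3 = 4/3, a_4 = -1/3, a_5 = -2/15.

a_(n+2) = [-2 (n+1) a_(n+1) - 4 a_n] / ((n+1)(n+2)); check: a_0 = 1, a_1 = -1, a_2 = -1, a_3 = 4/3, a_4 = -1/3, a_5 = -2/15


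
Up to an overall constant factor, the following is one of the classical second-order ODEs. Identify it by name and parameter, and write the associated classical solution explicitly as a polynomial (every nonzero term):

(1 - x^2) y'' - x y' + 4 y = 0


The equation is already in a standard form:  (1 - x^2) y'' - x y' + 4 y = 0.
This matches the Chebyshev equation (1 - x^2) y'' - x y' + n^2 y = 0 (note the -x y' term, not -2x y') with n^2 = 4, so n = 2; the polynomial solution is T_2(x).
With y = sum_k a_k x^k, matching x^k gives (k+2)(k+1) a_{k+2} = (k^2 - n^2) a_k = (k - 2)(k + 2) a_k. The right side vanishes at k = 2, so the series with the parity of 2 terminates at degree 2.
Standard normalization: leading coefficient of T_n is 2^(n-1), so a_2 = 2^1 = 2. Work downward with a_k = (k+1)(k+2) a_{k+2} / ((k - 2)(k + 2)):
  a_0 = (1)(2)(2) / ((0 - 2)(0 + 2)) = 4/(-4) = -1
Hence T_2(x) = 2 x^2 - 1.

T_2(x); series = 2 x^2 - 1


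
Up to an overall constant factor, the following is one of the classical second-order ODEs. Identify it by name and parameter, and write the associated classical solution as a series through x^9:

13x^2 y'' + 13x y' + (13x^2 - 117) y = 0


All three coefficients share the factor 13; dividing through by 13 gives  x^2 y'' + x y' + (x^2 - 9) y = 0.
This matches the Bessel equation x^2 y'' + x y' + (x^2 - nu^2) y = 0 with nu^2 = 9, so nu = 3; the solution bounded at x = 0 is J_3(x).
Frobenius at x = 0: indicial roots ±nu; for r = nu the recurrence k(k + 2nu) c_k = -c_{k-2} gives the standard series J_nu(x) = sum_{k>=0} (-1)^k / (k! (k+nu)!) (x/2)^(2k+nu). Evaluate the first 4 terms:
  k = 0: (-1)^0 / (0! * 3! * 2^3) x^3 = 1/(1*6*8) x^3 = (1/48) x^3
  k = 1: (-1)^1 / (1! * 4! * 2^5) x^5 = -1/(1*24*32) x^5 = (-1/768) x^5
  k = 2: (-1)^2 / (2! * 5! * 2^7) x^7 = 1/(2*120*128) x^7 = (1/30720) x^7
  k = 3: (-1)^3 / (3! * 6! * 2^9) x^9 = -1/(6*720*512) x^9 = (-1/2211840) x^9
Hence J_3(x) = -x^9/2211840 + x^7/30720 - x^5/768 + x^3/48 + ....

J_3(x); series = -x^9/2211840 + x^7/30720 - x^5/768 + x^3/48


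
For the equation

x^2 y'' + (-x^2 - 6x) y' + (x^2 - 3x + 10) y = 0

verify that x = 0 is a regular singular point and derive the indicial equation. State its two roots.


Divide by x^2 to reach normal form y'' + P_1(x) y' + P_2(x) y = 0 with P_1(x) = -1 - 6/x and P_2(x) = 1 - 3/x + 10/x^2.
x = 0 is a singular point because the y'-coefficient -1 - 6/x has a pole at x = 0 and the y-coefficient 1 - 3/x + 10/x^2 has a pole at x = 0.
It is a regular singular point because x P_1(x) = p(x) = -x - 6 and x^2 P_2(x) = q(x) = x^2 - 3x + 10 are polynomials, hence analytic at x = 0.
p(0) = -6,  q(0) = 10.
Indicial equation: r(r-1) + p(0) r + q(0) = 0, i.e. r^2 + (p(0) - 1) r + q(0) = 0, i.e. r^2 - 7 r + 10 = 0.
Discriminant: (-7)^2 - 4(10) = 9, so r = (7 ± 3)/2.
Solving: r_1 = 5, r_2 = 2.

indicial: r^2 - 7 r + 10 = 0; roots r_1 = 5, r_2 = 2


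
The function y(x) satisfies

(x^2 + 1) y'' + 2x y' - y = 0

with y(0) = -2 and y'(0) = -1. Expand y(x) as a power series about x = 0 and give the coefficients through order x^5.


Ansatz: y(x) = sum_{n>=0} a_n x^n, so y'(x) = sum_{n>=1} n a_n x^(n-1) and y''(x) = sum_{n>=2} n(n-1) a_n x^(n-2).
Substitute into P(x) y'' + Q(x) y' + R(x) y = 0 with P(x) = x^2 + 1, Q(x) = 2x, R(x) = -1, and match powers of x.
Initial conditions: a_0 = -2, a_1 = -1.
Setting the coefficient of each power of x to zero and solving order by order (substituting the coefficients already found):
  x^0: 2 a_2 - a_0 = 0  ->  2 a_2 = a_0 = -2  ->  a_2 = -1
  x^1: 6 a_3 + a_1 = 0  ->  6 a_3 = -a_1 = 1  ->  a_3 = 1/6
  x^2: 12 a_4 + 5 a_2 = 0  ->  12 a_4 = -5 a_2 = 5  ->  a_4 = 5/12
  x^3: 20 a_5 + 11 a_3 = 0  ->  20 a_5 = -11 a_3 = -11/6  ->  a_5 = -11/120
Truncated series: y(x) = -2 - x - x^2 + (1/6) x^3 + (5/12) x^4 - (11/120) x^5 + O(x^6).

a_0 = -2; a_1 = -1; a_2 = -1; a_3 = 1/6; a_4 = 5/12; a_5 = -11/120


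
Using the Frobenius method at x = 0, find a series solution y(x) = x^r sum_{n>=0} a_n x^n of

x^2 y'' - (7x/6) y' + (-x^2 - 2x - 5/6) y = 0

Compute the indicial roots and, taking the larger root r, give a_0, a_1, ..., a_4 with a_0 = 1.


Write in Frobenius form y'' + (p(x)/x) y' + (q(x)/x^2) y = 0:
  p(x) = -7/6,  q(x) = -x^2 - 2x - 5/6.
Indicial equation: r(r-1) + (-7/6) r + (-5/6) = 0 -> roots r_1 = 5/2, r_2 = -1/3.
Take r = r_1 = 5/2. Let y(x) = x^r sum_{n>=0} a_n x^n with a_0 = 1.
Substitute y = x^r sum a_n x^n and match x^{r+n}. The recurrence is
  D(n) a_n - 2 a_{n-1} - 1 a_{n-2} = 0,  where D(n) = (r+n)(r+n-1) + (-7/6)(r+n) + (-5/6).
  a_n = [2 a_{n-1} + 1 a_{n-2}] / D(n).
Since the indicial polynomial factors as (r - r_1)(r - r_2), D(n) = (r_1 + n - r_1)(r_1 + n - r_2) = n(n + 17/6).
Evaluating step by step (a_0 = 1):
  n = 1: D(1) = 1(1 + 17/6) = 23/6; numerator = 2(1) = 2; a_1 = (2)/(23/6) = 12/23
  n = 2: D(2) = 2(2 + 17/6) = 29/3; numerator = 2(12/23) + 1(1) = 47/23; a_2 = (47/23)/(29/3) = 141/667
  n = 3: D(3) = 3(3 + 17/6) = 35/2; numerator = 2(141/667) + 1(12/23) = 630/667; a_3 = (630/667)/(35/2) = 36/667
  n = 4: D(4) = 4(4 + 17/6) = 82/3; numerator = 2(36/667) + 1(141/667) = 213/667; a_4 = (213/667)/(82/3) = 639/54694

r = 5/2; a_0 = 1; a_1 = 12/23; a_2 = 141/667; a_3 = 36/667; a_4 = 639/54694


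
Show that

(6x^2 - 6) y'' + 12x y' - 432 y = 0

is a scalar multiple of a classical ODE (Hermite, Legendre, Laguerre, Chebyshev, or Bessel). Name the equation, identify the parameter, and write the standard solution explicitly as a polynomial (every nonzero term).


All three coefficients share the factor -6; dividing through by -6 gives  (1 - x^2) y'' - 2x y' + 72 y = 0.
This matches the Legendre equation (1 - x^2) y'' - 2x y' + n(n+1) y = 0 (note the -2x y' term) with n(n+1) = 72, so n = 8; the polynomial solution is P_8(x).
With y = sum_k a_k x^k, matching x^k gives (k+2)(k+1) a_{k+2} = [k(k+1) - n(n+1)] a_k = (k - 8)(k + 9) a_k. The right side vanishes at k = 8, so the series with the parity of 8 terminates at degree 8.
Standard normalization (P_n(1) = 1): leading coefficient (2n)!/(2^n (n!)^2) = 20922789888000/(256*1625702400) = 6435/128, so a_8 = 6435/128. Work downward with a_k = (k+1)(k+2) a_{k+2} / ((k - 8)(k + 9)):
  a_6 = (7)(8)(6435/128) / ((6 - 8)(6 + 9)) = (45045/16)/(-30) = -3003/32
  a_4 = (5)(6)(-3003/32) / ((4 - 8)(4 + 9)) = (-45045/16)/(-52) = 3465/64
  a_2 = (3)(4)(3465/64) / ((2 - 8)(2 + 9)) = (10395/16)/(-66) = -315/32
  a_0 = (1)(2)(-315/32) / ((0 - 8)(0 + 9)) = (-315/16)/(-72) = 35/128
Hence P_8(x) = 6435 x^8/128 - 3003 x^6/32 + 3465 x^4/64 - 315 x^2/32 + 35/128.

P_8(x); series = 6435 x^8/128 - 3003 x^6/32 + 3465 x^4/64 - 315 x^2/32 + 35/128


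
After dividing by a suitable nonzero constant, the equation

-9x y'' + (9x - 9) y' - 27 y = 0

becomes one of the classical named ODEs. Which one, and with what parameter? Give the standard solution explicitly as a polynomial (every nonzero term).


All three coefficients share the factor -9; dividing through by -9 gives  x y'' + (1 - x) y' + 3 y = 0.
This matches the Laguerre equation x y'' + (1 - x) y' + n y = 0 with n = 3; the polynomial solution is L_3(x).
With y = sum_k a_k x^k, matching x^k gives (k+1)k a_{k+1} + (k+1) a_{k+1} - k a_k + n a_k = 0, i.e. (k+1)^2 a_{k+1} = (k - n) a_k = (k - 3) a_k. The right side vanishes at k = 3, so the series terminates at degree 3.
Standard normalization L_n(0) = 1 gives a_0 = 1. Work upward with a_{k+1} = (k - 3) a_k / (k+1)^2:
  a_1 = (0 - 3)(1) / 1^2 = -3/1 = -3
  a_2 = (1 - 3)(-3) / 2^2 = 6/4 = 3/2
  a_3 = (2 - 3)(3/2) / 3^2 = (-3/2)/9 = -1/6
Hence L_3(x) = -x^3/6 + 3 x^2/2 - 3 x + 1.

L_3(x); series = -x^3/6 + 3 x^2/2 - 3 x + 1


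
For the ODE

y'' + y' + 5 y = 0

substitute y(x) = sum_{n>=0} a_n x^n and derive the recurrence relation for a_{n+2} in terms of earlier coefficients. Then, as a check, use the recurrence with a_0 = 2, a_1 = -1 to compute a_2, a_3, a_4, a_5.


Substitute y = sum_n a_n x^n.
y''(x) has coefficient (n+2)(n+1) a_{n+2} at x^n;
y'(x) has coefficient (n+1) a_{n+1} at x^n;
5 y(x) has coefficient 5 a_n at x^n.
Matching x^n: (n+2)(n+1) a_{n+2} + (n+1) a_{n+1} + 5 a_n = 0.
Thus a_{n+2} = [-(n+1) a_{n+1} - 5 a_n] / ((n+1)(n+2)).

Check with a_0 = 2, a_1 = -1 (apply the recurrence for n = 0, 1, 2, 3): a_0 = 2, a_1 = -1, a_2 = -9/2, a_3 = 7/3, a_4 = 31/24, a_5 = -101/120.

a_(n+2) = [-(n+1) a_(n+1) - 5 a_n] / ((n+1)(n+2)); check: a_0 = 2, a_1 = -1, a_2 = -9/2, a_3 = 7/3, a_4 = 31/24, a_5 = -101/120


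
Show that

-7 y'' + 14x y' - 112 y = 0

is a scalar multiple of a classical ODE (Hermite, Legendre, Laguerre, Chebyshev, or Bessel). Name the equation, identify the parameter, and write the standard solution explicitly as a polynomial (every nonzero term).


All three coefficients share the factor -7; dividing through by -7 gives  y'' - 2x y' + 16 y = 0.
This matches the Hermite equation y'' - 2x y' + 2n y = 0 with 2n = 16, so n = 8; the polynomial solution is H_8(x).
With y = sum_k a_k x^k, matching x^k gives (k+2)(k+1) a_{k+2} = 2(k - n) a_k = 2(k - 8) a_k. The right side vanishes at k = 8, so the series with the parity of 8 terminates at degree 8.
Standard normalization: leading coefficient of H_n is 2^n, so a_8 = 2^8 = 256. Work downward with a_k = (k+1)(k+2) a_{k+2} / (2(k - n)):
  a_6 = (7)(8)(256) / (2(6 - 8)) = 14336/(-4) = -3584
  a_4 = (5)(6)(-3584) / (2(4 - 8)) = -107520/(-8) = 13440
  a_2 = (3)(4)(13440) / (2(2 - 8)) = 161280/(-12) = -13440
  a_0 = (1)(2)(-13440) / (2(0 - 8)) = -26880/(-16) = 1680
Hence H_8(x) = 256 x^8 - 3584 x^6 + 13440 x^4 - 13440 x^2 + 1680.

H_8(x); series = 256 x^8 - 3584 x^6 + 13440 x^4 - 13440 x^2 + 1680


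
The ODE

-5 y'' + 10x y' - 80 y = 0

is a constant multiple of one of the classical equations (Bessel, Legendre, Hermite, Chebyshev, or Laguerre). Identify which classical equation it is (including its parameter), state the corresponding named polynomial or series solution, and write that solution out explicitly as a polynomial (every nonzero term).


All three coefficients share the factor -5; dividing through by -5 gives  y'' - 2x y' + 16 y = 0.
This matches the Hermite equation y'' - 2x y' + 2n y = 0 with 2n = 16, so n = 8; the polynomial solution is H_8(x).
With y = sum_k a_k x^k, matching x^k gives (k+2)(k+1) a_{k+2} = 2(k - n) a_k = 2(k - 8) a_k. The right side vanishes at k = 8, so the series with the parity of 8 terminates at degree 8.
Standard normalization: leading coefficient of H_n is 2^n, so a_8 = 2^8 = 256. Work downward with a_k = (k+1)(k+2) a_{k+2} / (2(k - n)):
  a_6 = (7)(8)(256) / (2(6 - 8)) = 14336/(-4) = -3584
  a_4 = (5)(6)(-3584) / (2(4 - 8)) = -107520/(-8) = 13440
  a_2 = (3)(4)(13440) / (2(2 - 8)) = 161280/(-12) = -13440
  a_0 = (1)(2)(-13440) / (2(0 - 8)) = -26880/(-16) = 1680
Hence H_8(x) = 256 x^8 - 3584 x^6 + 13440 x^4 - 13440 x^2 + 1680.

H_8(x); series = 256 x^8 - 3584 x^6 + 13440 x^4 - 13440 x^2 + 1680


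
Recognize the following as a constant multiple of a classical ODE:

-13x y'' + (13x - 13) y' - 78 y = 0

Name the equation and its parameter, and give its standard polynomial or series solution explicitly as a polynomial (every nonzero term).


All three coefficients share the factor -13; dividing through by -13 gives  x y'' + (1 - x) y' + 6 y = 0.
This matches the Laguerre equation x y'' + (1 - x) y' + n y = 0 with n = 6; the polynomial solution is L_6(x).
With y = sum_k a_k x^k, matching x^k gives (k+1)k a_{k+1} + (k+1) a_{k+1} - k a_k + n a_k = 0, i.e. (k+1)^2 a_{k+1} = (k - n) a_k = (k - 6) a_k. The right side vanishes at k = 6, so the series terminates at degree 6.
Standard normalization L_n(0) = 1 gives a_0 = 1. Work upward with a_{k+1} = (k - 6) a_k / (k+1)^2:
  a_1 = (0 - 6)(1) / 1^2 = -6/1 = -6
  a_2 = (1 - 6)(-6) / 2^2 = 30/4 = 15/2
  a_3 = (2 - 6)(15/2) / 3^2 = -30/9 = -10/3
  a_4 = (3 - 6)(-10/3) / 4^2 = 10/16 = 5/8
  a_5 = (4 - 6)(5/8) / 5^2 = (-5/4)/25 = -1/20
  a_6 = (5 - 6)(-1/20) / 6^2 = (1/20)/36 = 1/720
Hence L_6(x) = x^6/720 - x^5/20 + 5 x^4/8 - 10 x^3/3 + 15 x^2/2 - 6 x + 1.

L_6(x); series = x^6/720 - x^5/20 + 5 x^4/8 - 10 x^3/3 + 15 x^2/2 - 6 x + 1


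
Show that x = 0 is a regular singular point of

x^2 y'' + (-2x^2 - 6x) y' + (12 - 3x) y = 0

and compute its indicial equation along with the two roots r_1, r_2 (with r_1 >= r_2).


Divide by x^2 to reach normal form y'' + P_1(x) y' + P_2(x) y = 0 with P_1(x) = -2 - 6/x and P_2(x) = -3/x + 12/x^2.
x = 0 is a singular point because the y'-coefficient -2 - 6/x has a pole at x = 0 and the y-coefficient -3/x + 12/x^2 has a pole at x = 0.
It is a regular singular point because x P_1(x) = p(x) = -2x - 6 and x^2 P_2(x) = q(x) = 12 - 3x are polynomials, hence analytic at x = 0.
p(0) = -6,  q(0) = 12.
Indicial equation: r(r-1) + p(0) r + q(0) = 0, i.e. r^2 + (p(0) - 1) r + q(0) = 0, i.e. r^2 - 7 r + 12 = 0.
Discriminant: (-7)^2 - 4(12) = 1, so r = (7 ± 1)/2.
Solving: r_1 = 4, r_2 = 3.

indicial: r^2 - 7 r + 12 = 0; roots r_1 = 4, r_2 = 3


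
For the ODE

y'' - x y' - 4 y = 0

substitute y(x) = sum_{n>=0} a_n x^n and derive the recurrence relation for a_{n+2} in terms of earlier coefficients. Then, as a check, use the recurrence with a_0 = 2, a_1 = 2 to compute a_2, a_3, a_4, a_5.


Substitute y = sum_n a_n x^n.
y''(x) has coefficient (n+2)(n+1) a_{n+2} at x^n;
-x y'(x) has coefficient -n a_n at x^n (shift);
-4 y(x) has coefficient -4 a_n at x^n.
Matching x^n: (n+2)(n+1) a_{n+2} + (-n - 4) a_n = 0.
Thus a_{n+2} = (n + 4) / ((n+1)(n+2)) * a_n.

Check with a_0 = 2, a_1 = 2 (apply the recurrence for n = 0, 1, 2, 3): a_0 = 2, a_1 = 2, a_2 = 4, a_3 = 5/3, a_4 = 2, a_5 = 7/12.

a_(n+2) = (n + 4) / ((n+1)(n+2)) * a_n; check: a_0 = 2, a_1 = 2, a_2 = 4, a_3 = 5/3, a_4 = 2, a_5 = 7/12


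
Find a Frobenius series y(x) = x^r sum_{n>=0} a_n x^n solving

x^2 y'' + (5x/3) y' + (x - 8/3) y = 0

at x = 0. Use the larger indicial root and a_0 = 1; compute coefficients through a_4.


Write in Frobenius form y'' + (p(x)/x) y' + (q(x)/x^2) y = 0:
  p(x) = 5/3,  q(x) = x - 8/3.
Indicial equation: r(r-1) + (5/3) r + (-8/3) = 0 -> roots r_1 = 4/3, r_2 = -2.
Take r = r_1 = 4/3. Let y(x) = x^r sum_{n>=0} a_n x^n with a_0 = 1.
Substitute y = x^r sum a_n x^n and match x^{r+n}. The recurrence is
  D(n) a_n + 1 a_{n-1} = 0,  where D(n) = (r+n)(r+n-1) + (5/3)(r+n) + (-8/3).
  a_n = -1 / D(n) * a_{n-1}.
Since the indicial polynomial factors as (r - r_1)(r - r_2), D(n) = (r_1 + n - r_1)(r_1 + n - r_2) = n(n + 10/3).
Evaluating step by step (a_0 = 1):
  n = 1: D(1) = 1(1 + 10/3) = 13/3; numerator = -1(1) = -1; a_1 = (-1)/(13/3) = -3/13
  n = 2: D(2) = 2(2 + 10/3) = 32/3; numerator = -1(-3/13) = 3/13; a_2 = (3/13)/(32/3) = 9/416
  n = 3: D(3) = 3(3 + 10/3) = 19; numerator = -1(9/416) = -9/416; a_3 = (-9/416)/(19) = -9/7904
  n = 4: D(4) = 4(4 + 10/3) = 88/3; numerator = -1(-9/7904) = 9/7904; a_4 = (9/7904)/(88/3) = 27/695552

r = 4/3; a_0 = 1; a_1 = -3/13; a_2 = 9/416; a_3 = -9/7904; a_4 = 27/695552


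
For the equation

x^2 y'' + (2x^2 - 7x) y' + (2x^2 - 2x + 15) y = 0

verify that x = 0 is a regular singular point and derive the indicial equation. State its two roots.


Divide by x^2 to reach normal form y'' + P_1(x) y' + P_2(x) y = 0 with P_1(x) = 2 - 7/x and P_2(x) = 2 - 2/x + 15/x^2.
x = 0 is a singular point because the y'-coefficient 2 - 7/x has a pole at x = 0 and the y-coefficient 2 - 2/x + 15/x^2 has a pole at x = 0.
It is a regular singular point because x P_1(x) = p(x) = 2x - 7 and x^2 P_2(x) = q(x) = 2x^2 - 2x + 15 are polynomials, hence analytic at x = 0.
p(0) = -7,  q(0) = 15.
Indicial equation: r(r-1) + p(0) r + q(0) = 0, i.e. r^2 + (p(0) - 1) r + q(0) = 0, i.e. r^2 - 8 r + 15 = 0.
Discriminant: (-8)^2 - 4(15) = 4, so r = (8 ± 2)/2.
Solving: r_1 = 5, r_2 = 3.

indicial: r^2 - 8 r + 15 = 0; roots r_1 = 5, r_2 = 3


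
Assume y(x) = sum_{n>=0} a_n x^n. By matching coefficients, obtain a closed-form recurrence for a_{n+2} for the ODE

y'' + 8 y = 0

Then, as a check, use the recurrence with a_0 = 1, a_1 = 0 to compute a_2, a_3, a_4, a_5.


Substitute y = sum_n a_n x^n into y'' + (const) y = 0.
y''(x) = sum_{n>=0} (n+2)(n+1) a_{n+2} x^n.
The ODE becomes sum_n [(n+2)(n+1) a_{n+2} + 8 a_n] x^n = 0.
Setting each coefficient to zero gives the recurrence:
  (n+2)(n+1) a_{n+2} + 8 a_n = 0,
  a_{n+2} = -8 / ((n+1)(n+2)) a_n.

Check with a_0 = 1, a_1 = 0 (apply the recurrence for n = 0, 1, 2, 3): a_0 = 1, a_1 = 0, a_2 = -4, a_3 = 0, a_4 = 8/3, a_5 = 0.

a_{n+2} = -8/((n+1)(n+2)) * a_n; check: a_0 = 1, a_1 = 0, a_2 = -4, a_3 = 0, a_4 = 8/3, a_5 = 0


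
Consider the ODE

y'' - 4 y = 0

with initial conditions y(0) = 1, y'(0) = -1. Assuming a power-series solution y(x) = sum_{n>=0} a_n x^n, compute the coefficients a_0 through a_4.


Ansatz: y(x) = sum_{n>=0} a_n x^n, so y'(x) = sum_{n>=1} n a_n x^(n-1) and y''(x) = sum_{n>=2} n(n-1) a_n x^(n-2).
Substitute into P(x) y'' + Q(x) y' + R(x) y = 0 with P(x) = 1, Q(x) = 0, R(x) = -4, and match powers of x.
Initial conditions: a_0 = 1, a_1 = -1.
Setting the coefficient of each power of x to zero and solving order by order (substituting the coefficients already found):
  x^0: 2 a_2 - 4 a_0 = 0  ->  2 a_2 = 4 a_0 = 4  ->  a_2 = 2
  x^1: 6 a_3 - 4 a_1 = 0  ->  6 a_3 = 4 a_1 = -4  ->  a_3 = -2/3
  x^2: 12 a_4 - 4 a_2 = 0  ->  12 a_4 = 4 a_2 = 8  ->  a_4 = 2/3
Truncated series: y(x) = 1 - x + 2 x^2 - (2/3) x^3 + (2/3) x^4 + O(x^5).

a_0 = 1; a_1 = -1; a_2 = 2; a_3 = -2/3; a_4 = 2/3


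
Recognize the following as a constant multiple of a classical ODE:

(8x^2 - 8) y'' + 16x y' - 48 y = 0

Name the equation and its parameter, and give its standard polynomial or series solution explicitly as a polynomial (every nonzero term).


All three coefficients share the factor -8; dividing through by -8 gives  (1 - x^2) y'' - 2x y' + 6 y = 0.
This matches the Legendre equation (1 - x^2) y'' - 2x y' + n(n+1) y = 0 (note the -2x y' term) with n(n+1) = 6, so n = 2; the polynomial solution is P_2(x).
With y = sum_k a_k x^k, matching x^k gives (k+2)(k+1) a_{k+2} = [k(k+1) - n(n+1)] a_k = (k - 2)(k + 3) a_k. The right side vanishes at k = 2, so the series with the parity of 2 terminates at degree 2.
Standard normalization (P_n(1) = 1): leading coefficient (2n)!/(2^n (n!)^2) = 24/(4*4) = 3/2, so a_2 = 3/2. Work downward with a_k = (k+1)(k+2) a_{k+2} / ((k - 2)(k + 3)):
  a_0 = (1)(2)(3/2) / ((0 - 2)(0 + 3)) = 3/(-6) = -1/2
Hence P_2(x) = 3 x^2/2 - 1/2.

P_2(x); series = 3 x^2/2 - 1/2


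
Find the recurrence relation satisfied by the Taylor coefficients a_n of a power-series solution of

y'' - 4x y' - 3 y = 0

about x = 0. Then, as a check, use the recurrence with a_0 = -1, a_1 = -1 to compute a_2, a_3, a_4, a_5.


Substitute y = sum_n a_n x^n.
y''(x) has coefficient (n+2)(n+1) a_{n+2} at x^n;
-4 x y'(x) has coefficient -4 n a_n at x^n (shift);
-3 y(x) has coefficient -3 a_n at x^n.
Matching x^n: (n+2)(n+1) a_{n+2} + (-4n - 3) a_n = 0.
Thus a_{n+2} = (4n + 3) / ((n+1)(n+2)) * a_n.

Check with a_0 = -1, a_1 = -1 (apply the recurrence for n = 0, 1, 2, 3): a_0 = -1, a_1 = -1, a_2 = -3/2, a_3 = -7/6, a_4 = -11/8, a_5 = -7/8.

a_(n+2) = (4n + 3) / ((n+1)(n+2)) * a_n; check: a_0 = -1, a_1 = -1, a_2 = -3/2, a_3 = -7/6, a_4 = -11/8, a_5 = -7/8


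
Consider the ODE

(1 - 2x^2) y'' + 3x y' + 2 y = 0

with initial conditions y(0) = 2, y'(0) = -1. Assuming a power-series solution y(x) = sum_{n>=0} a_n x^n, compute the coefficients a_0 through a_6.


Ansatz: y(x) = sum_{n>=0} a_n x^n, so y'(x) = sum_{n>=1} n a_n x^(n-1) and y''(x) = sum_{n>=2} n(n-1) a_n x^(n-2).
Substitute into P(x) y'' + Q(x) y' + R(x) y = 0 with P(x) = 1 - 2x^2, Q(x) = 3x, R(x) = 2, and match powers of x.
Initial conditions: a_0 = 2, a_1 = -1.
Setting the coefficient of each power of x to zero and solving order by order (substituting the coefficients already found):
  x^0: 2 a_2 + 2 a_0 = 0  ->  2 a_2 = -2 a_0 = -4  ->  a_2 = -2
  x^1: 6 a_3 + 5 a_1 = 0  ->  6 a_3 = -5 a_1 = 5  ->  a_3 = 5/6
  x^2: 12 a_4 + 4 a_2 = 0  ->  12 a_4 = -4 a_2 = 8  ->  a_4 = 2/3
  x^3: 20 a_5 - a_3 = 0  ->  20 a_5 = a_3 = 5/6  ->  a_5 = 1/24
  x^4: 30 a_6 - 10 a_4 = 0  ->  30 a_6 = 10 a_4 = 20/3  ->  a_6 = 2/9
Truncated series: y(x) = 2 - x - 2 x^2 + (5/6) x^3 + (2/3) x^4 + (1/24) x^5 + (2/9) x^6 + O(x^7).

a_0 = 2; a_1 = -1; a_2 = -2; a_3 = 5/6; a_4 = 2/3; a_5 = 1/24; a_6 = 2/9


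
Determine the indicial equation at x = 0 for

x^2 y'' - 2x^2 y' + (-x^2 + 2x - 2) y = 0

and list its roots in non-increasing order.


Divide by x^2 to reach normal form y'' + P_1(x) y' + P_2(x) y = 0 with P_1(x) = -2 and P_2(x) = -1 + 2/x - 2/x^2.
x = 0 is a singular point because the y-coefficient -1 + 2/x - 2/x^2 has a pole at x = 0.
It is a regular singular point because x P_1(x) = p(x) = -2x and x^2 P_2(x) = q(x) = -x^2 + 2x - 2 are polynomials, hence analytic at x = 0.
p(0) = 0,  q(0) = -2.
Indicial equation: r(r-1) + p(0) r + q(0) = 0, i.e. r^2 + (p(0) - 1) r + q(0) = 0, i.e. r^2 - 1 r - 2 = 0.
Discriminant: (-1)^2 - 4(-2) = 9, so r = (1 ± 3)/2.
Solving: r_1 = 2, r_2 = -1.

indicial: r^2 - 1 r - 2 = 0; roots r_1 = 2, r_2 = -1


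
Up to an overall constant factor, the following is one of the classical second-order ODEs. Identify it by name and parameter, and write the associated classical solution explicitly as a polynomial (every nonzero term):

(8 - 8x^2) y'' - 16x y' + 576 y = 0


All three coefficients share the factor 8; dividing through by 8 gives  (1 - x^2) y'' - 2x y' + 72 y = 0.
This matches the Legendre equation (1 - x^2) y'' - 2x y' + n(n+1) y = 0 (note the -2x y' term) with n(n+1) = 72, so n = 8; the polynomial solution is P_8(x).
With y = sum_k a_k x^k, matching x^k gives (k+2)(k+1) a_{k+2} = [k(k+1) - n(n+1)] a_k = (k - 8)(k + 9) a_k. The right side vanishes at k = 8, so the series with the parity of 8 terminates at degree 8.
Standard normalization (P_n(1) = 1): leading coefficient (2n)!/(2^n (n!)^2) = 20922789888000/(256*1625702400) = 6435/128, so a_8 = 6435/128. Work downward with a_k = (k+1)(k+2) a_{k+2} / ((k - 8)(k + 9)):
  a_6 = (7)(8)(6435/128) / ((6 - 8)(6 + 9)) = (45045/16)/(-30) = -3003/32
  a_4 = (5)(6)(-3003/32) / ((4 - 8)(4 + 9)) = (-45045/16)/(-52) = 3465/64
  a_2 = (3)(4)(3465/64) / ((2 - 8)(2 + 9)) = (10395/16)/(-66) = -315/32
  a_0 = (1)(2)(-315/32) / ((0 - 8)(0 + 9)) = (-315/16)/(-72) = 35/128
Hence P_8(x) = 6435 x^8/128 - 3003 x^6/32 + 3465 x^4/64 - 315 x^2/32 + 35/128.

P_8(x); series = 6435 x^8/128 - 3003 x^6/32 + 3465 x^4/64 - 315 x^2/32 + 35/128
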